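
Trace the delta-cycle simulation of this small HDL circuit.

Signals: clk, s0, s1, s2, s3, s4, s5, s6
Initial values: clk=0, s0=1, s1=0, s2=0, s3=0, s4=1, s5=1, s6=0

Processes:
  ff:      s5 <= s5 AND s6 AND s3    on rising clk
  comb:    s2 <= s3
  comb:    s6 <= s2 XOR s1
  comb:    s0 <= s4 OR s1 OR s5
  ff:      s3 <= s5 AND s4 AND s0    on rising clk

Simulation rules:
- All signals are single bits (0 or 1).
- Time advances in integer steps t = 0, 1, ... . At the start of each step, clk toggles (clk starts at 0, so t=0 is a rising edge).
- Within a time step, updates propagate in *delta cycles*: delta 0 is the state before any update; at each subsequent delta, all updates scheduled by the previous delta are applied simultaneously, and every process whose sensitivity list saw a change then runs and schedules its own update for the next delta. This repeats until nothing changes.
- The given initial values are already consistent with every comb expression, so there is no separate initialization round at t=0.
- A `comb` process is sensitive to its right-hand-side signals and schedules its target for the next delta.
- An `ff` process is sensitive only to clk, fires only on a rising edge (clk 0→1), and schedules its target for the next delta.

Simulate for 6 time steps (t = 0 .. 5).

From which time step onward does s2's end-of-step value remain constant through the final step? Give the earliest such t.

2

t=0 Δ0: s2=0 s4=1 s5=1 clk=0 s0=1 s1=0 s3=0 s6=0
  Δ1: clk:0→1
  Δ2: s5:1→0, s3:0→1
  Δ3: s2:0→1
  Δ4: s6:0→1
  (4Δ to stable)
t=1 Δ0: s2=1 s4=1 s5=0 clk=1 s0=1 s1=0 s3=1 s6=1
  Δ1: clk:1→0
  (1Δ to stable)
t=2 Δ0: s2=1 s4=1 s5=0 clk=0 s0=1 s1=0 s3=1 s6=1
  Δ1: clk:0→1
  Δ2: s3:1→0
  Δ3: s2:1→0
  Δ4: s6:1→0
  (4Δ to stable)
t=3 Δ0: s2=0 s4=1 s5=0 clk=1 s0=1 s1=0 s3=0 s6=0
  Δ1: clk:1→0
  (1Δ to stable)
t=4 Δ0: s2=0 s4=1 s5=0 clk=0 s0=1 s1=0 s3=0 s6=0
  Δ1: clk:0→1
  (1Δ to stable)
t=5 Δ0: s2=0 s4=1 s5=0 clk=1 s0=1 s1=0 s3=0 s6=0
  Δ1: clk:1→0
  (1Δ to stable)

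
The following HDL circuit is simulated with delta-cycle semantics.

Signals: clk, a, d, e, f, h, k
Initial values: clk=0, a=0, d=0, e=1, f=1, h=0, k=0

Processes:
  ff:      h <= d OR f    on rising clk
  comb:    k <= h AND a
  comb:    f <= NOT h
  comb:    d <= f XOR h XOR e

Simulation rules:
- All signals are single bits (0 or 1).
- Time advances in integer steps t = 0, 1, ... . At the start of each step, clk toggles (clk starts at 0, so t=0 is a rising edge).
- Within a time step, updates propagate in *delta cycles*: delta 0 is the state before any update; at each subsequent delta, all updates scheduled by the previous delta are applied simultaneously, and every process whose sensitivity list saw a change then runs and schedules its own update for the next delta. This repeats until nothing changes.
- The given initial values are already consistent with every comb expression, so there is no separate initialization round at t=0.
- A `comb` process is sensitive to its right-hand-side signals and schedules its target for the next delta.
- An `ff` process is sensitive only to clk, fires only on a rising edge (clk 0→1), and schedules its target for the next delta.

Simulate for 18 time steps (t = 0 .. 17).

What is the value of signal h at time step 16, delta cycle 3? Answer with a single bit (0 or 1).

[bits: clk,h,e,a,k,d,f]
t=0: Δ0=0010001 Δ1=1010001 Δ2=1110001 Δ3=1110010 Δ4=1110000 | 4Δ
t=1: Δ0=1110000 Δ1=0110000 | 1Δ
t=2: Δ0=0110000 Δ1=1110000 Δ2=1010000 Δ3=1010011 Δ4=1010001 | 4Δ
t=3: Δ0=1010001 Δ1=0010001 | 1Δ
t=4: Δ0=0010001 Δ1=1010001 Δ2=1110001 Δ3=1110010 Δ4=1110000 | 4Δ
t=5: Δ0=1110000 Δ1=0110000 | 1Δ
t=6: Δ0=0110000 Δ1=1110000 Δ2=1010000 Δ3=1010011 Δ4=1010001 | 4Δ
t=7: Δ0=1010001 Δ1=0010001 | 1Δ
t=8: Δ0=0010001 Δ1=1010001 Δ2=1110001 Δ3=1110010 Δ4=1110000 | 4Δ
t=9: Δ0=1110000 Δ1=0110000 | 1Δ
t=10: Δ0=0110000 Δ1=1110000 Δ2=1010000 Δ3=1010011 Δ4=1010001 | 4Δ
t=11: Δ0=1010001 Δ1=0010001 | 1Δ
t=12: Δ0=0010001 Δ1=1010001 Δ2=1110001 Δ3=1110010 Δ4=1110000 | 4Δ
t=13: Δ0=1110000 Δ1=0110000 | 1Δ
t=14: Δ0=0110000 Δ1=1110000 Δ2=1010000 Δ3=1010011 Δ4=1010001 | 4Δ
t=15: Δ0=1010001 Δ1=0010001 | 1Δ
t=16: Δ0=0010001 Δ1=1010001 Δ2=1110001 Δ3=1110010 Δ4=1110000 | 4Δ
t=17: Δ0=1110000 Δ1=0110000 | 1Δ

1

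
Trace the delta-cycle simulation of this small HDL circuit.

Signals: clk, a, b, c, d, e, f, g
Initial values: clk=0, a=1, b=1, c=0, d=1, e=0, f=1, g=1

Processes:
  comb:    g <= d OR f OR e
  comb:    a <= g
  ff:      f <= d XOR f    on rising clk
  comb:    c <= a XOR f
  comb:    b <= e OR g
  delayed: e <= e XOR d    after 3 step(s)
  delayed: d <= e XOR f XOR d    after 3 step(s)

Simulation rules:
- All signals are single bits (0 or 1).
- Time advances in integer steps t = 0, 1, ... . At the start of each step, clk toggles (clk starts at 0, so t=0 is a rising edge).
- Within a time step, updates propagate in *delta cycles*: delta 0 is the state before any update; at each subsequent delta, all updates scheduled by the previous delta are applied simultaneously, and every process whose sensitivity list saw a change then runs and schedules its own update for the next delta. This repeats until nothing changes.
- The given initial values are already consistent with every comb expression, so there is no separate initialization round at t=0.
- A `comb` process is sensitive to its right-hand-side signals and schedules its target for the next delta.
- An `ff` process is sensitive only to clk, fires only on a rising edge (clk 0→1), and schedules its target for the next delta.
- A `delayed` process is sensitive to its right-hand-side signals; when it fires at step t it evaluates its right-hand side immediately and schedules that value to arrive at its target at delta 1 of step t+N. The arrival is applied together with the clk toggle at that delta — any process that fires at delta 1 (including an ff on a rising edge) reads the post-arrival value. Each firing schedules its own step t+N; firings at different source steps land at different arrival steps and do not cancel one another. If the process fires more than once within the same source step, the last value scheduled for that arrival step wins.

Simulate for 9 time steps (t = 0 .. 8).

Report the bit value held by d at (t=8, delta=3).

t0.Δ0 c=0 e=0 d=1 f=1 g=1 b=1 a=1 clk=0
t0.Δ1 c=0 e=0 d=1 f=1 g=1 b=1 a=1 clk=1
t0.Δ2 c=0 e=0 d=1 f=0 g=1 b=1 a=1 clk=1
t0.Δ3 c=1 e=0 d=1 f=0 g=1 b=1 a=1 clk=1
t1.Δ0 c=1 e=0 d=1 f=0 g=1 b=1 a=1 clk=1
t1.Δ1 c=1 e=0 d=1 f=0 g=1 b=1 a=1 clk=0
t2.Δ0 c=1 e=0 d=1 f=0 g=1 b=1 a=1 clk=0
t2.Δ1 c=1 e=0 d=1 f=0 g=1 b=1 a=1 clk=1
t2.Δ2 c=1 e=0 d=1 f=1 g=1 b=1 a=1 clk=1
t2.Δ3 c=0 e=0 d=1 f=1 g=1 b=1 a=1 clk=1
t3.Δ0 c=0 e=0 d=1 f=1 g=1 b=1 a=1 clk=1
t3.Δ1 c=0 e=0 d=1 f=1 g=1 b=1 a=1 clk=0
t4.Δ0 c=0 e=0 d=1 f=1 g=1 b=1 a=1 clk=0
t4.Δ1 c=0 e=0 d=1 f=1 g=1 b=1 a=1 clk=1
t4.Δ2 c=0 e=0 d=1 f=0 g=1 b=1 a=1 clk=1
t4.Δ3 c=1 e=0 d=1 f=0 g=1 b=1 a=1 clk=1
t5.Δ0 c=1 e=0 d=1 f=0 g=1 b=1 a=1 clk=1
t5.Δ1 c=1 e=0 d=0 f=0 g=1 b=1 a=1 clk=0
t5.Δ2 c=1 e=0 d=0 f=0 g=0 b=1 a=1 clk=0
t5.Δ3 c=1 e=0 d=0 f=0 g=0 b=0 a=0 clk=0
t5.Δ4 c=0 e=0 d=0 f=0 g=0 b=0 a=0 clk=0
t6.Δ0 c=0 e=0 d=0 f=0 g=0 b=0 a=0 clk=0
t6.Δ1 c=0 e=0 d=0 f=0 g=0 b=0 a=0 clk=1
t7.Δ0 c=0 e=0 d=0 f=0 g=0 b=0 a=0 clk=1
t7.Δ1 c=0 e=0 d=1 f=0 g=0 b=0 a=0 clk=0
t7.Δ2 c=0 e=0 d=1 f=0 g=1 b=0 a=0 clk=0
t7.Δ3 c=0 e=0 d=1 f=0 g=1 b=1 a=1 clk=0
t7.Δ4 c=1 e=0 d=1 f=0 g=1 b=1 a=1 clk=0
t8.Δ0 c=1 e=0 d=1 f=0 g=1 b=1 a=1 clk=0
t8.Δ1 c=1 e=0 d=0 f=0 g=1 b=1 a=1 clk=1
t8.Δ2 c=1 e=0 d=0 f=0 g=0 b=1 a=1 clk=1
t8.Δ3 c=1 e=0 d=0 f=0 g=0 b=0 a=0 clk=1
t8.Δ4 c=0 e=0 d=0 f=0 g=0 b=0 a=0 clk=1

0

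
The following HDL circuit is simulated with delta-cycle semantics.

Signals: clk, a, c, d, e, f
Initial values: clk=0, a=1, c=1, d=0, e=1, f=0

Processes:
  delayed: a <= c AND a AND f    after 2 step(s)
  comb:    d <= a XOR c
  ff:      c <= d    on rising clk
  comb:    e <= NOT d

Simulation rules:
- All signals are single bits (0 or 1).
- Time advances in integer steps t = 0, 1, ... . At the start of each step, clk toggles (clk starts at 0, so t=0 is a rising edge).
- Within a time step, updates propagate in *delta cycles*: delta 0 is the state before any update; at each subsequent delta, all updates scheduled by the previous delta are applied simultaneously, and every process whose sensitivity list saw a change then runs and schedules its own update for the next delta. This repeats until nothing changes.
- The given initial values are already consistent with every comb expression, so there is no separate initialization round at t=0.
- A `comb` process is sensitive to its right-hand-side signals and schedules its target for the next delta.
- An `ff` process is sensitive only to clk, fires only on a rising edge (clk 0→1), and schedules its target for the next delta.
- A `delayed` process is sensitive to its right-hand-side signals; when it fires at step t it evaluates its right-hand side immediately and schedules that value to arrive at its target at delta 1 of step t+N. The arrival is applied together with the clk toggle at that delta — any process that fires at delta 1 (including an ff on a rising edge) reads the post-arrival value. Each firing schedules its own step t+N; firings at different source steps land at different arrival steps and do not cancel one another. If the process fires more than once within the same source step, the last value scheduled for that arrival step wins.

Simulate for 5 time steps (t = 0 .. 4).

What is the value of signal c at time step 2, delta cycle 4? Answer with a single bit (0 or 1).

t0.Δ0 e=1 a=1 c=1 d=0 clk=0 f=0
t0.Δ1 e=1 a=1 c=1 d=0 clk=1 f=0
t0.Δ2 e=1 a=1 c=0 d=0 clk=1 f=0
t0.Δ3 e=1 a=1 c=0 d=1 clk=1 f=0
t0.Δ4 e=0 a=1 c=0 d=1 clk=1 f=0
t1.Δ0 e=0 a=1 c=0 d=1 clk=1 f=0
t1.Δ1 e=0 a=1 c=0 d=1 clk=0 f=0
t2.Δ0 e=0 a=1 c=0 d=1 clk=0 f=0
t2.Δ1 e=0 a=0 c=0 d=1 clk=1 f=0
t2.Δ2 e=0 a=0 c=1 d=0 clk=1 f=0
t2.Δ3 e=1 a=0 c=1 d=1 clk=1 f=0
t2.Δ4 e=0 a=0 c=1 d=1 clk=1 f=0
t3.Δ0 e=0 a=0 c=1 d=1 clk=1 f=0
t3.Δ1 e=0 a=0 c=1 d=1 clk=0 f=0
t4.Δ0 e=0 a=0 c=1 d=1 clk=0 f=0
t4.Δ1 e=0 a=0 c=1 d=1 clk=1 f=0

1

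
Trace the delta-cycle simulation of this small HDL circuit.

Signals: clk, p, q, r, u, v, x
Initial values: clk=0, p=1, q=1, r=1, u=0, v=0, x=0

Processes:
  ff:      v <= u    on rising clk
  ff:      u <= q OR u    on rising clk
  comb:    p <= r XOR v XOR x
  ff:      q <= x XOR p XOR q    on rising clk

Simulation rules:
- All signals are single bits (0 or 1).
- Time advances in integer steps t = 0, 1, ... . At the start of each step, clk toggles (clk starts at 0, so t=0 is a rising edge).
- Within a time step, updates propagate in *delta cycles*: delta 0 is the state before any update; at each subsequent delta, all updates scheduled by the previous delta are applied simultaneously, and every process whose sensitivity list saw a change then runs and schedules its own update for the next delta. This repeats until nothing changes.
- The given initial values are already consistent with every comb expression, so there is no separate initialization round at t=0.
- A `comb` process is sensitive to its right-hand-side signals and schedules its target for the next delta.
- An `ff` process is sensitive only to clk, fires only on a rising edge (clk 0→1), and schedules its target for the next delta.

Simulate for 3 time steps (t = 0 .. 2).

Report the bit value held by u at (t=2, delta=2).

[bits: v,clk,q,x,r,p,u]
t=0: Δ0=0010110 Δ1=0110110 Δ2=0100111 | 2Δ
t=1: Δ0=0100111 Δ1=0000111 | 1Δ
t=2: Δ0=0000111 Δ1=0100111 Δ2=1110111 Δ3=1110101 | 3Δ

1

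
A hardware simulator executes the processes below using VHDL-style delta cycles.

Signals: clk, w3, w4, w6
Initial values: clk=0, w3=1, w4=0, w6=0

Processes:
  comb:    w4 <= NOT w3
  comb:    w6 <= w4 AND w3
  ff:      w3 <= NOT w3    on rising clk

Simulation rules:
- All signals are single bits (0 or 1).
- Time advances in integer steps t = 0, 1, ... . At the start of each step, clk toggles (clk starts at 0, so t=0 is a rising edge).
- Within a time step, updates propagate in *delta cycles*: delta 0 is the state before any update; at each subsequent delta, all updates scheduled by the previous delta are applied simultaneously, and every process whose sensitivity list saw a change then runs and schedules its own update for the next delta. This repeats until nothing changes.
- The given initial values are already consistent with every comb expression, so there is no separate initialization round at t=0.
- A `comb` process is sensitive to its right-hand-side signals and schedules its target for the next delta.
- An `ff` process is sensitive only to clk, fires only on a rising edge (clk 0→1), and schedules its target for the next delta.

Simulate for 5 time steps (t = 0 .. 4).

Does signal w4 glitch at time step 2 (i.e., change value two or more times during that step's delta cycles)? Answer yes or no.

no

t0.Δ0 clk=0 w3=1 w6=0 w4=0
t0.Δ1 clk=1 w3=1 w6=0 w4=0
t0.Δ2 clk=1 w3=0 w6=0 w4=0
t0.Δ3 clk=1 w3=0 w6=0 w4=1
t1.Δ0 clk=1 w3=0 w6=0 w4=1
t1.Δ1 clk=0 w3=0 w6=0 w4=1
t2.Δ0 clk=0 w3=0 w6=0 w4=1
t2.Δ1 clk=1 w3=0 w6=0 w4=1
t2.Δ2 clk=1 w3=1 w6=0 w4=1
t2.Δ3 clk=1 w3=1 w6=1 w4=0
t2.Δ4 clk=1 w3=1 w6=0 w4=0
t3.Δ0 clk=1 w3=1 w6=0 w4=0
t3.Δ1 clk=0 w3=1 w6=0 w4=0
t4.Δ0 clk=0 w3=1 w6=0 w4=0
t4.Δ1 clk=1 w3=1 w6=0 w4=0
t4.Δ2 clk=1 w3=0 w6=0 w4=0
t4.Δ3 clk=1 w3=0 w6=0 w4=1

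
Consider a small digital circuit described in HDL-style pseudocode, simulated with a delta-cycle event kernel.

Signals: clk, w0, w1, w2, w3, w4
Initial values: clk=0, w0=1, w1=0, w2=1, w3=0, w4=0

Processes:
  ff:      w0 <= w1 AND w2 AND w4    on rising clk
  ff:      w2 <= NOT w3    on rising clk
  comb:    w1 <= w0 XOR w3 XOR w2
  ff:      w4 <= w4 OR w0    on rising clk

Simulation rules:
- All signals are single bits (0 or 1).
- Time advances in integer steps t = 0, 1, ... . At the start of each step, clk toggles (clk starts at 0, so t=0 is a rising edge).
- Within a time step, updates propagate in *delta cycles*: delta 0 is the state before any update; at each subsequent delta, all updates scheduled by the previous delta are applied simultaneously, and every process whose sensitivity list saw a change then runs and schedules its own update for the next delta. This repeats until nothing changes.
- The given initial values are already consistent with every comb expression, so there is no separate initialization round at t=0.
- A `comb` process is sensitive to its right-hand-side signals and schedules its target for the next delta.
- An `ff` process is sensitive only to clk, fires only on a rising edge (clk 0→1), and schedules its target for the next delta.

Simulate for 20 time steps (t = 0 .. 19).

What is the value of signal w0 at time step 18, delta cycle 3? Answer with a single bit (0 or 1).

1

t0.Δ0 w3=0 w0=1 w1=0 w4=0 w2=1 clk=0
t0.Δ1 w3=0 w0=1 w1=0 w4=0 w2=1 clk=1
t0.Δ2 w3=0 w0=0 w1=0 w4=1 w2=1 clk=1
t0.Δ3 w3=0 w0=0 w1=1 w4=1 w2=1 clk=1
t1.Δ0 w3=0 w0=0 w1=1 w4=1 w2=1 clk=1
t1.Δ1 w3=0 w0=0 w1=1 w4=1 w2=1 clk=0
t2.Δ0 w3=0 w0=0 w1=1 w4=1 w2=1 clk=0
t2.Δ1 w3=0 w0=0 w1=1 w4=1 w2=1 clk=1
t2.Δ2 w3=0 w0=1 w1=1 w4=1 w2=1 clk=1
t2.Δ3 w3=0 w0=1 w1=0 w4=1 w2=1 clk=1
t3.Δ0 w3=0 w0=1 w1=0 w4=1 w2=1 clk=1
t3.Δ1 w3=0 w0=1 w1=0 w4=1 w2=1 clk=0
t4.Δ0 w3=0 w0=1 w1=0 w4=1 w2=1 clk=0
t4.Δ1 w3=0 w0=1 w1=0 w4=1 w2=1 clk=1
t4.Δ2 w3=0 w0=0 w1=0 w4=1 w2=1 clk=1
t4.Δ3 w3=0 w0=0 w1=1 w4=1 w2=1 clk=1
t5.Δ0 w3=0 w0=0 w1=1 w4=1 w2=1 clk=1
t5.Δ1 w3=0 w0=0 w1=1 w4=1 w2=1 clk=0
t6.Δ0 w3=0 w0=0 w1=1 w4=1 w2=1 clk=0
t6.Δ1 w3=0 w0=0 w1=1 w4=1 w2=1 clk=1
t6.Δ2 w3=0 w0=1 w1=1 w4=1 w2=1 clk=1
t6.Δ3 w3=0 w0=1 w1=0 w4=1 w2=1 clk=1
t7.Δ0 w3=0 w0=1 w1=0 w4=1 w2=1 clk=1
t7.Δ1 w3=0 w0=1 w1=0 w4=1 w2=1 clk=0
t8.Δ0 w3=0 w0=1 w1=0 w4=1 w2=1 clk=0
t8.Δ1 w3=0 w0=1 w1=0 w4=1 w2=1 clk=1
t8.Δ2 w3=0 w0=0 w1=0 w4=1 w2=1 clk=1
t8.Δ3 w3=0 w0=0 w1=1 w4=1 w2=1 clk=1
t9.Δ0 w3=0 w0=0 w1=1 w4=1 w2=1 clk=1
t9.Δ1 w3=0 w0=0 w1=1 w4=1 w2=1 clk=0
t10.Δ0 w3=0 w0=0 w1=1 w4=1 w2=1 clk=0
t10.Δ1 w3=0 w0=0 w1=1 w4=1 w2=1 clk=1
t10.Δ2 w3=0 w0=1 w1=1 w4=1 w2=1 clk=1
t10.Δ3 w3=0 w0=1 w1=0 w4=1 w2=1 clk=1
t11.Δ0 w3=0 w0=1 w1=0 w4=1 w2=1 clk=1
t11.Δ1 w3=0 w0=1 w1=0 w4=1 w2=1 clk=0
t12.Δ0 w3=0 w0=1 w1=0 w4=1 w2=1 clk=0
t12.Δ1 w3=0 w0=1 w1=0 w4=1 w2=1 clk=1
t12.Δ2 w3=0 w0=0 w1=0 w4=1 w2=1 clk=1
t12.Δ3 w3=0 w0=0 w1=1 w4=1 w2=1 clk=1
t13.Δ0 w3=0 w0=0 w1=1 w4=1 w2=1 clk=1
t13.Δ1 w3=0 w0=0 w1=1 w4=1 w2=1 clk=0
t14.Δ0 w3=0 w0=0 w1=1 w4=1 w2=1 clk=0
t14.Δ1 w3=0 w0=0 w1=1 w4=1 w2=1 clk=1
t14.Δ2 w3=0 w0=1 w1=1 w4=1 w2=1 clk=1
t14.Δ3 w3=0 w0=1 w1=0 w4=1 w2=1 clk=1
t15.Δ0 w3=0 w0=1 w1=0 w4=1 w2=1 clk=1
t15.Δ1 w3=0 w0=1 w1=0 w4=1 w2=1 clk=0
t16.Δ0 w3=0 w0=1 w1=0 w4=1 w2=1 clk=0
t16.Δ1 w3=0 w0=1 w1=0 w4=1 w2=1 clk=1
t16.Δ2 w3=0 w0=0 w1=0 w4=1 w2=1 clk=1
t16.Δ3 w3=0 w0=0 w1=1 w4=1 w2=1 clk=1
t17.Δ0 w3=0 w0=0 w1=1 w4=1 w2=1 clk=1
t17.Δ1 w3=0 w0=0 w1=1 w4=1 w2=1 clk=0
t18.Δ0 w3=0 w0=0 w1=1 w4=1 w2=1 clk=0
t18.Δ1 w3=0 w0=0 w1=1 w4=1 w2=1 clk=1
t18.Δ2 w3=0 w0=1 w1=1 w4=1 w2=1 clk=1
t18.Δ3 w3=0 w0=1 w1=0 w4=1 w2=1 clk=1
t19.Δ0 w3=0 w0=1 w1=0 w4=1 w2=1 clk=1
t19.Δ1 w3=0 w0=1 w1=0 w4=1 w2=1 clk=0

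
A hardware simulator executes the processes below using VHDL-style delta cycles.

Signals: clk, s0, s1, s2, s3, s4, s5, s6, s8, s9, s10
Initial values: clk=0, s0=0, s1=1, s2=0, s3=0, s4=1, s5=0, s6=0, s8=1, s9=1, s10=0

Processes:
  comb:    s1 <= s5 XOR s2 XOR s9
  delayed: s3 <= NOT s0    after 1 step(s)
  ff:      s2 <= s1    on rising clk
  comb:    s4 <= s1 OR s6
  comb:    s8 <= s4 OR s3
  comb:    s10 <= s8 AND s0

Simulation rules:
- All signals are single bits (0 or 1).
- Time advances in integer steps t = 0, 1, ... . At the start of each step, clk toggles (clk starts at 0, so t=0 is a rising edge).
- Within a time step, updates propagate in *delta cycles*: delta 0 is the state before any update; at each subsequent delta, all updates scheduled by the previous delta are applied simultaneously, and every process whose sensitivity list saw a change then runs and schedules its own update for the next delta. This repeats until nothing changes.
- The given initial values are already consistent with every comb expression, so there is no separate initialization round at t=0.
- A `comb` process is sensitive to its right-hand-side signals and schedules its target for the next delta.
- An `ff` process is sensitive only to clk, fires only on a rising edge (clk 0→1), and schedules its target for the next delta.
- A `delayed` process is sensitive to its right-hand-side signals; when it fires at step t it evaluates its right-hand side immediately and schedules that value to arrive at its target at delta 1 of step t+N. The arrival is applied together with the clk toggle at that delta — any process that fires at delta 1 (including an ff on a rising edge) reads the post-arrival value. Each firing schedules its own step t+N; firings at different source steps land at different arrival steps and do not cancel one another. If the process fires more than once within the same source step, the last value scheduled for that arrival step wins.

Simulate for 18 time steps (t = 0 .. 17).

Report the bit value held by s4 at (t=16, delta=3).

1

t=0 Δ0: clk=0 s2=0 s3=0 s4=1 s5=0 s10=0 s1=1 s8=1 s9=1 s0=0 s6=0
  Δ1: clk:0→1
  Δ2: s2:0→1
  Δ3: s1:1→0
  Δ4: s4:1→0
  Δ5: s8:1→0
  (5Δ to stable)
t=1 Δ0: clk=1 s2=1 s3=0 s4=0 s5=0 s10=0 s1=0 s8=0 s9=1 s0=0 s6=0
  Δ1: clk:1→0
  (1Δ to stable)
t=2 Δ0: clk=0 s2=1 s3=0 s4=0 s5=0 s10=0 s1=0 s8=0 s9=1 s0=0 s6=0
  Δ1: clk:0→1
  Δ2: s2:1→0
  Δ3: s1:0→1
  Δ4: s4:0→1
  Δ5: s8:0→1
  (5Δ to stable)
t=3 Δ0: clk=1 s2=0 s3=0 s4=1 s5=0 s10=0 s1=1 s8=1 s9=1 s0=0 s6=0
  Δ1: clk:1→0
  (1Δ to stable)
t=4 Δ0: clk=0 s2=0 s3=0 s4=1 s5=0 s10=0 s1=1 s8=1 s9=1 s0=0 s6=0
  Δ1: clk:0→1
  Δ2: s2:0→1
  Δ3: s1:1→0
  Δ4: s4:1→0
  Δ5: s8:1→0
  (5Δ to stable)
t=5 Δ0: clk=1 s2=1 s3=0 s4=0 s5=0 s10=0 s1=0 s8=0 s9=1 s0=0 s6=0
  Δ1: clk:1→0
  (1Δ to stable)
t=6 Δ0: clk=0 s2=1 s3=0 s4=0 s5=0 s10=0 s1=0 s8=0 s9=1 s0=0 s6=0
  Δ1: clk:0→1
  Δ2: s2:1→0
  Δ3: s1:0→1
  Δ4: s4:0→1
  Δ5: s8:0→1
  (5Δ to stable)
t=7 Δ0: clk=1 s2=0 s3=0 s4=1 s5=0 s10=0 s1=1 s8=1 s9=1 s0=0 s6=0
  Δ1: clk:1→0
  (1Δ to stable)
t=8 Δ0: clk=0 s2=0 s3=0 s4=1 s5=0 s10=0 s1=1 s8=1 s9=1 s0=0 s6=0
  Δ1: clk:0→1
  Δ2: s2:0→1
  Δ3: s1:1→0
  Δ4: s4:1→0
  Δ5: s8:1→0
  (5Δ to stable)
t=9 Δ0: clk=1 s2=1 s3=0 s4=0 s5=0 s10=0 s1=0 s8=0 s9=1 s0=0 s6=0
  Δ1: clk:1→0
  (1Δ to stable)
t=10 Δ0: clk=0 s2=1 s3=0 s4=0 s5=0 s10=0 s1=0 s8=0 s9=1 s0=0 s6=0
  Δ1: clk:0→1
  Δ2: s2:1→0
  Δ3: s1:0→1
  Δ4: s4:0→1
  Δ5: s8:0→1
  (5Δ to stable)
t=11 Δ0: clk=1 s2=0 s3=0 s4=1 s5=0 s10=0 s1=1 s8=1 s9=1 s0=0 s6=0
  Δ1: clk:1→0
  (1Δ to stable)
t=12 Δ0: clk=0 s2=0 s3=0 s4=1 s5=0 s10=0 s1=1 s8=1 s9=1 s0=0 s6=0
  Δ1: clk:0→1
  Δ2: s2:0→1
  Δ3: s1:1→0
  Δ4: s4:1→0
  Δ5: s8:1→0
  (5Δ to stable)
t=13 Δ0: clk=1 s2=1 s3=0 s4=0 s5=0 s10=0 s1=0 s8=0 s9=1 s0=0 s6=0
  Δ1: clk:1→0
  (1Δ to stable)
t=14 Δ0: clk=0 s2=1 s3=0 s4=0 s5=0 s10=0 s1=0 s8=0 s9=1 s0=0 s6=0
  Δ1: clk:0→1
  Δ2: s2:1→0
  Δ3: s1:0→1
  Δ4: s4:0→1
  Δ5: s8:0→1
  (5Δ to stable)
t=15 Δ0: clk=1 s2=0 s3=0 s4=1 s5=0 s10=0 s1=1 s8=1 s9=1 s0=0 s6=0
  Δ1: clk:1→0
  (1Δ to stable)
t=16 Δ0: clk=0 s2=0 s3=0 s4=1 s5=0 s10=0 s1=1 s8=1 s9=1 s0=0 s6=0
  Δ1: clk:0→1
  Δ2: s2:0→1
  Δ3: s1:1→0
  Δ4: s4:1→0
  Δ5: s8:1→0
  (5Δ to stable)
t=17 Δ0: clk=1 s2=1 s3=0 s4=0 s5=0 s10=0 s1=0 s8=0 s9=1 s0=0 s6=0
  Δ1: clk:1→0
  (1Δ to stable)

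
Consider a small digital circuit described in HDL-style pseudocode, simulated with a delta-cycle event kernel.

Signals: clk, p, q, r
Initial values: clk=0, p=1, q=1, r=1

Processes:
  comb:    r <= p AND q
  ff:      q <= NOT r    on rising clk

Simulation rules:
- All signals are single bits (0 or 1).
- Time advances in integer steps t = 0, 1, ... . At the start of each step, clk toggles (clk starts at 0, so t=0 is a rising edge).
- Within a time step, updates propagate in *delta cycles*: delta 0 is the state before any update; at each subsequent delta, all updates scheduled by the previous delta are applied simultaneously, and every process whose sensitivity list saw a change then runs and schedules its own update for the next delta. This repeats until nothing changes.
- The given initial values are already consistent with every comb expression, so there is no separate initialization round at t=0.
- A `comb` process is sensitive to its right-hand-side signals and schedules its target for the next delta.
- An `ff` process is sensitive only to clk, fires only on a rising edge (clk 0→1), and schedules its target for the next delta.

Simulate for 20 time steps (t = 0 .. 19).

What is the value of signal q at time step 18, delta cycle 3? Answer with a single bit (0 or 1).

1

[bits: p,r,clk,q]
t=0: Δ0=1101 Δ1=1111 Δ2=1110 Δ3=1010 | 3Δ
t=1: Δ0=1010 Δ1=1000 | 1Δ
t=2: Δ0=1000 Δ1=1010 Δ2=1011 Δ3=1111 | 3Δ
t=3: Δ0=1111 Δ1=1101 | 1Δ
t=4: Δ0=1101 Δ1=1111 Δ2=1110 Δ3=1010 | 3Δ
t=5: Δ0=1010 Δ1=1000 | 1Δ
t=6: Δ0=1000 Δ1=1010 Δ2=1011 Δ3=1111 | 3Δ
t=7: Δ0=1111 Δ1=1101 | 1Δ
t=8: Δ0=1101 Δ1=1111 Δ2=1110 Δ3=1010 | 3Δ
t=9: Δ0=1010 Δ1=1000 | 1Δ
t=10: Δ0=1000 Δ1=1010 Δ2=1011 Δ3=1111 | 3Δ
t=11: Δ0=1111 Δ1=1101 | 1Δ
t=12: Δ0=1101 Δ1=1111 Δ2=1110 Δ3=1010 | 3Δ
t=13: Δ0=1010 Δ1=1000 | 1Δ
t=14: Δ0=1000 Δ1=1010 Δ2=1011 Δ3=1111 | 3Δ
t=15: Δ0=1111 Δ1=1101 | 1Δ
t=16: Δ0=1101 Δ1=1111 Δ2=1110 Δ3=1010 | 3Δ
t=17: Δ0=1010 Δ1=1000 | 1Δ
t=18: Δ0=1000 Δ1=1010 Δ2=1011 Δ3=1111 | 3Δ
t=19: Δ0=1111 Δ1=1101 | 1Δ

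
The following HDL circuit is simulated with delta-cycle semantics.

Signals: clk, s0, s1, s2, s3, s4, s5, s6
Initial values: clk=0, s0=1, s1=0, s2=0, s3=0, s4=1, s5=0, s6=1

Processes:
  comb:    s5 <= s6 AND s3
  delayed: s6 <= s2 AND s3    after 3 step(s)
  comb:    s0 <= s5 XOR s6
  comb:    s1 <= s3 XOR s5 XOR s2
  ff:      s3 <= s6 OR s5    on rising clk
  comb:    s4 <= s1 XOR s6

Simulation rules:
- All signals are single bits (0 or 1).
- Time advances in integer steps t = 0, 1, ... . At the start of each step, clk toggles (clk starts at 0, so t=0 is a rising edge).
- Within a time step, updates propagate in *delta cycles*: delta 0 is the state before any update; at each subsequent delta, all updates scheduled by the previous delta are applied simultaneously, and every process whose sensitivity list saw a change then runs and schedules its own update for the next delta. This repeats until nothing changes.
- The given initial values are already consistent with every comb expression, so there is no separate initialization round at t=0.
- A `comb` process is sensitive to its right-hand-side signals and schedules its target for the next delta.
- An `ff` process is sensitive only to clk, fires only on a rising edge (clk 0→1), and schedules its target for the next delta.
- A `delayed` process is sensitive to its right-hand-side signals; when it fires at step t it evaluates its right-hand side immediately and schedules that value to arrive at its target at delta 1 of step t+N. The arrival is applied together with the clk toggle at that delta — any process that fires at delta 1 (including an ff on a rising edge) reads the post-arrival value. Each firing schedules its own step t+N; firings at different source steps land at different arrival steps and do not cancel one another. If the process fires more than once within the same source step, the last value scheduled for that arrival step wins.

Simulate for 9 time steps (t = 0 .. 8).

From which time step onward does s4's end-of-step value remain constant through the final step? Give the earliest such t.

4

t0.Δ0 s2=0 s3=0 s5=0 s0=1 s1=0 s6=1 s4=1 clk=0
t0.Δ1 s2=0 s3=0 s5=0 s0=1 s1=0 s6=1 s4=1 clk=1
t0.Δ2 s2=0 s3=1 s5=0 s0=1 s1=0 s6=1 s4=1 clk=1
t0.Δ3 s2=0 s3=1 s5=1 s0=1 s1=1 s6=1 s4=1 clk=1
t0.Δ4 s2=0 s3=1 s5=1 s0=0 s1=0 s6=1 s4=0 clk=1
t0.Δ5 s2=0 s3=1 s5=1 s0=0 s1=0 s6=1 s4=1 clk=1
t1.Δ0 s2=0 s3=1 s5=1 s0=0 s1=0 s6=1 s4=1 clk=1
t1.Δ1 s2=0 s3=1 s5=1 s0=0 s1=0 s6=1 s4=1 clk=0
t2.Δ0 s2=0 s3=1 s5=1 s0=0 s1=0 s6=1 s4=1 clk=0
t2.Δ1 s2=0 s3=1 s5=1 s0=0 s1=0 s6=1 s4=1 clk=1
t3.Δ0 s2=0 s3=1 s5=1 s0=0 s1=0 s6=1 s4=1 clk=1
t3.Δ1 s2=0 s3=1 s5=1 s0=0 s1=0 s6=0 s4=1 clk=0
t3.Δ2 s2=0 s3=1 s5=0 s0=1 s1=0 s6=0 s4=0 clk=0
t3.Δ3 s2=0 s3=1 s5=0 s0=0 s1=1 s6=0 s4=0 clk=0
t3.Δ4 s2=0 s3=1 s5=0 s0=0 s1=1 s6=0 s4=1 clk=0
t4.Δ0 s2=0 s3=1 s5=0 s0=0 s1=1 s6=0 s4=1 clk=0
t4.Δ1 s2=0 s3=1 s5=0 s0=0 s1=1 s6=0 s4=1 clk=1
t4.Δ2 s2=0 s3=0 s5=0 s0=0 s1=1 s6=0 s4=1 clk=1
t4.Δ3 s2=0 s3=0 s5=0 s0=0 s1=0 s6=0 s4=1 clk=1
t4.Δ4 s2=0 s3=0 s5=0 s0=0 s1=0 s6=0 s4=0 clk=1
t5.Δ0 s2=0 s3=0 s5=0 s0=0 s1=0 s6=0 s4=0 clk=1
t5.Δ1 s2=0 s3=0 s5=0 s0=0 s1=0 s6=0 s4=0 clk=0
t6.Δ0 s2=0 s3=0 s5=0 s0=0 s1=0 s6=0 s4=0 clk=0
t6.Δ1 s2=0 s3=0 s5=0 s0=0 s1=0 s6=0 s4=0 clk=1
t7.Δ0 s2=0 s3=0 s5=0 s0=0 s1=0 s6=0 s4=0 clk=1
t7.Δ1 s2=0 s3=0 s5=0 s0=0 s1=0 s6=0 s4=0 clk=0
t8.Δ0 s2=0 s3=0 s5=0 s0=0 s1=0 s6=0 s4=0 clk=0
t8.Δ1 s2=0 s3=0 s5=0 s0=0 s1=0 s6=0 s4=0 clk=1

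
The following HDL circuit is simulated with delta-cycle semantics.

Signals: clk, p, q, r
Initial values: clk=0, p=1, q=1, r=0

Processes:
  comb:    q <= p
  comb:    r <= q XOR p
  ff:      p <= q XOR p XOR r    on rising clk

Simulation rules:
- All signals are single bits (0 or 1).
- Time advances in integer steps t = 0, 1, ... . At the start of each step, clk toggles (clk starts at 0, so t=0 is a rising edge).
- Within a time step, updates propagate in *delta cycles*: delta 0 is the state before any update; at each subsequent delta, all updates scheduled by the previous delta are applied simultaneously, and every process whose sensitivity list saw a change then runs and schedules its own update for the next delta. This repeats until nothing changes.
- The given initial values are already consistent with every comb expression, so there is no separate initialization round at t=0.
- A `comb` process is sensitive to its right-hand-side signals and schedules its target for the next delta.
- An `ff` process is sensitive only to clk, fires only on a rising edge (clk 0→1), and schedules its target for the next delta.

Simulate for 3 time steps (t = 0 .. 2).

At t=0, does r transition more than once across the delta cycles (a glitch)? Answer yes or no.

[bits: p,clk,r,q]
t=0: Δ0=1001 Δ1=1101 Δ2=0101 Δ3=0110 Δ4=0100 | 4Δ
t=1: Δ0=0100 Δ1=0000 | 1Δ
t=2: Δ0=0000 Δ1=0100 | 1Δ

yes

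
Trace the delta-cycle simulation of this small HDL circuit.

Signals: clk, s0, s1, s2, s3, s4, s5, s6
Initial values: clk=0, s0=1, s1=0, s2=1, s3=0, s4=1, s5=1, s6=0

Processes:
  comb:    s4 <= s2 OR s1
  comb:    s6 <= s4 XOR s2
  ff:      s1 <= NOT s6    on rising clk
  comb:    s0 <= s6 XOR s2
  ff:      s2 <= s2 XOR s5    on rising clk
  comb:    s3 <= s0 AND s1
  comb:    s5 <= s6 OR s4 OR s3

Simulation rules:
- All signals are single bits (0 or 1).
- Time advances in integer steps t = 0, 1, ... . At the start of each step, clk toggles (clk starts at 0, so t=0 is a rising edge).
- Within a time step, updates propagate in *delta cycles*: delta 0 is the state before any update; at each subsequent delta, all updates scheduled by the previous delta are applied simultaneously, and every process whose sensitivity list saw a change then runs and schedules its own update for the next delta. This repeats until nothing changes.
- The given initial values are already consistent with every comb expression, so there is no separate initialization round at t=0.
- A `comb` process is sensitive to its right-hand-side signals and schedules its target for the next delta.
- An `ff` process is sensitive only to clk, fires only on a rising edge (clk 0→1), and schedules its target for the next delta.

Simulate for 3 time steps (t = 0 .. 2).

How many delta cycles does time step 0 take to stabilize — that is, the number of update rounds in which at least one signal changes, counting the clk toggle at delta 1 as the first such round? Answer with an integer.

t0.Δ0 s3=0 s0=1 s4=1 s5=1 s1=0 s6=0 s2=1 clk=0
t0.Δ1 s3=0 s0=1 s4=1 s5=1 s1=0 s6=0 s2=1 clk=1
t0.Δ2 s3=0 s0=1 s4=1 s5=1 s1=1 s6=0 s2=0 clk=1
t0.Δ3 s3=1 s0=0 s4=1 s5=1 s1=1 s6=1 s2=0 clk=1
t0.Δ4 s3=0 s0=1 s4=1 s5=1 s1=1 s6=1 s2=0 clk=1
t0.Δ5 s3=1 s0=1 s4=1 s5=1 s1=1 s6=1 s2=0 clk=1
t1.Δ0 s3=1 s0=1 s4=1 s5=1 s1=1 s6=1 s2=0 clk=1
t1.Δ1 s3=1 s0=1 s4=1 s5=1 s1=1 s6=1 s2=0 clk=0
t2.Δ0 s3=1 s0=1 s4=1 s5=1 s1=1 s6=1 s2=0 clk=0
t2.Δ1 s3=1 s0=1 s4=1 s5=1 s1=1 s6=1 s2=0 clk=1
t2.Δ2 s3=1 s0=1 s4=1 s5=1 s1=0 s6=1 s2=1 clk=1
t2.Δ3 s3=0 s0=0 s4=1 s5=1 s1=0 s6=0 s2=1 clk=1
t2.Δ4 s3=0 s0=1 s4=1 s5=1 s1=0 s6=0 s2=1 clk=1

5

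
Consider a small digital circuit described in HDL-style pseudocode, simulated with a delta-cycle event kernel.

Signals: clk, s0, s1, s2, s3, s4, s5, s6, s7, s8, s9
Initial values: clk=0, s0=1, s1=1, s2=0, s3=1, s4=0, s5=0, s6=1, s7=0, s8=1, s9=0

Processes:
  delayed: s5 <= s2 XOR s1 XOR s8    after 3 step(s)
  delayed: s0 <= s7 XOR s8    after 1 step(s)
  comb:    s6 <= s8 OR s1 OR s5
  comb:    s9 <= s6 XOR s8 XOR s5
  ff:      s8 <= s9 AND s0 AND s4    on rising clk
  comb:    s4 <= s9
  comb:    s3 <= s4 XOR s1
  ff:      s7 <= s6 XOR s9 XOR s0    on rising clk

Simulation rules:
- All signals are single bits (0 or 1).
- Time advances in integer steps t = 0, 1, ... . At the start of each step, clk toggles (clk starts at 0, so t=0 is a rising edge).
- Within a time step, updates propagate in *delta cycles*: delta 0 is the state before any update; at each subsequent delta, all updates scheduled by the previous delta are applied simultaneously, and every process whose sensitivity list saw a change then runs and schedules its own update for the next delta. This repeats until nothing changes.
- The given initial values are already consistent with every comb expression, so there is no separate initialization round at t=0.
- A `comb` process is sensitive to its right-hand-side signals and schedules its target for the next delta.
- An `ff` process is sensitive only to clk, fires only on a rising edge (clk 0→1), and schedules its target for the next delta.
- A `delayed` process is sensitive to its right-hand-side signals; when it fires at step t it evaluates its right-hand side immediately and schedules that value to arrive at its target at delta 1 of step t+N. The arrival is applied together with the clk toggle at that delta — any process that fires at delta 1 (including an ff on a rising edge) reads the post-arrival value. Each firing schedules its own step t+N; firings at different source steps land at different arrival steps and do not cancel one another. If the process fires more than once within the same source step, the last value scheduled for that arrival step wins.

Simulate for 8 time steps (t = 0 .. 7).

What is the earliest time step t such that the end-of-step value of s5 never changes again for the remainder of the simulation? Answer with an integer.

3

t=0 Δ0: clk=0 s2=0 s9=0 s1=1 s7=0 s4=0 s8=1 s0=1 s3=1 s6=1 s5=0
  Δ1: clk:0→1
  Δ2: s8:1→0
  Δ3: s9:0→1
  Δ4: s4:0→1
  Δ5: s3:1→0
  (5Δ to stable)
t=1 Δ0: clk=1 s2=0 s9=1 s1=1 s7=0 s4=1 s8=0 s0=1 s3=0 s6=1 s5=0
  Δ1: clk:1→0, s0:1→0
  (1Δ to stable)
t=2 Δ0: clk=0 s2=0 s9=1 s1=1 s7=0 s4=1 s8=0 s0=0 s3=0 s6=1 s5=0
  Δ1: clk:0→1
  (1Δ to stable)
t=3 Δ0: clk=1 s2=0 s9=1 s1=1 s7=0 s4=1 s8=0 s0=0 s3=0 s6=1 s5=0
  Δ1: clk:1→0, s5:0→1
  Δ2: s9:1→0
  Δ3: s4:1→0
  Δ4: s3:0→1
  (4Δ to stable)
t=4 Δ0: clk=0 s2=0 s9=0 s1=1 s7=0 s4=0 s8=0 s0=0 s3=1 s6=1 s5=1
  Δ1: clk:0→1
  Δ2: s7:0→1
  (2Δ to stable)
t=5 Δ0: clk=1 s2=0 s9=0 s1=1 s7=1 s4=0 s8=0 s0=0 s3=1 s6=1 s5=1
  Δ1: clk:1→0, s0:0→1
  (1Δ to stable)
t=6 Δ0: clk=0 s2=0 s9=0 s1=1 s7=1 s4=0 s8=0 s0=1 s3=1 s6=1 s5=1
  Δ1: clk:0→1
  Δ2: s7:1→0
  (2Δ to stable)
t=7 Δ0: clk=1 s2=0 s9=0 s1=1 s7=0 s4=0 s8=0 s0=1 s3=1 s6=1 s5=1
  Δ1: clk:1→0, s0:1→0
  (1Δ to stable)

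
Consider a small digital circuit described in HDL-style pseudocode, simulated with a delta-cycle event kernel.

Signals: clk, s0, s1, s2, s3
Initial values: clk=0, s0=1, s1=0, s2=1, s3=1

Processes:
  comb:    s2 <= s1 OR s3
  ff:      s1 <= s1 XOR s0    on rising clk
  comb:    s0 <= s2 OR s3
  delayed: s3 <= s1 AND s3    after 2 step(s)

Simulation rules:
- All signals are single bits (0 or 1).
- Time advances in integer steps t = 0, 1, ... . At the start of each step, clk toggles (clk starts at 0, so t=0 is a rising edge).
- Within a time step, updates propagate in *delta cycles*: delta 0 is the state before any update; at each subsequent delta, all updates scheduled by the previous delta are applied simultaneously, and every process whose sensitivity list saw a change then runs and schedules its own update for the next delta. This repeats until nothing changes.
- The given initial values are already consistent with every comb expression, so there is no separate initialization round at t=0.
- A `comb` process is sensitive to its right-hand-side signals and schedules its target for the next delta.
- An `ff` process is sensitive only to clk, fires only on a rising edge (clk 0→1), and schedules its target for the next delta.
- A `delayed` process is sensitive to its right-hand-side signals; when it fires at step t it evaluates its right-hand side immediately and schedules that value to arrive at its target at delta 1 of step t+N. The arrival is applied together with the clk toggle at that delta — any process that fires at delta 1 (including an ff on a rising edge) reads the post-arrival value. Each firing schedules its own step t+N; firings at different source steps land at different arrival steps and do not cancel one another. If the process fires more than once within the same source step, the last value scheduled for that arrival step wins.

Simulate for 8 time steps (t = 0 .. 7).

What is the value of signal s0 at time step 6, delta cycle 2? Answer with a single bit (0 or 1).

1

[bits: s1,s2,s3,clk,s0]
t=0: Δ0=01101 Δ1=01111 Δ2=11111 | 2Δ
t=1: Δ0=11111 Δ1=11101 | 1Δ
t=2: Δ0=11101 Δ1=11111 Δ2=01111 | 2Δ
t=3: Δ0=01111 Δ1=01101 | 1Δ
t=4: Δ0=01101 Δ1=01011 Δ2=10011 Δ3=11010 Δ4=11011 | 4Δ
t=5: Δ0=11011 Δ1=11001 | 1Δ
t=6: Δ0=11001 Δ1=11011 Δ2=01011 Δ3=00011 Δ4=00010 | 4Δ
t=7: Δ0=00010 Δ1=00000 | 1Δ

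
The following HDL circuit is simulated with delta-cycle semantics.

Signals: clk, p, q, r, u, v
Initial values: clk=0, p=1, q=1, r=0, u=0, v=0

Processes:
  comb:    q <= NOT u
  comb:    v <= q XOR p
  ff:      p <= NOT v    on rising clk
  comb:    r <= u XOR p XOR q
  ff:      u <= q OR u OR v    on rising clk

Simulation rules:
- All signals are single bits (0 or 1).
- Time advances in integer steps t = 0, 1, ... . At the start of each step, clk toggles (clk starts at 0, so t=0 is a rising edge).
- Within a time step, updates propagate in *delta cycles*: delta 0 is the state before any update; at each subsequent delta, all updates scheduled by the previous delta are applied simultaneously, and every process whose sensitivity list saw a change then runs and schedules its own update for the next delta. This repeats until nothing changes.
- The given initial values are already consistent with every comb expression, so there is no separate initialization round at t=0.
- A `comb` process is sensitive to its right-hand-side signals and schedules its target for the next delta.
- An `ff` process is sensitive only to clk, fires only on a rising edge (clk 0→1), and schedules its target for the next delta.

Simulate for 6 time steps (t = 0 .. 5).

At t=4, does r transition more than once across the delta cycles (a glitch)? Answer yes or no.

no

t=0 Δ0: p=1 clk=0 v=0 q=1 u=0 r=0
  Δ1: clk:0→1
  Δ2: u:0→1
  Δ3: q:1→0, r:0→1
  Δ4: v:0→1, r:1→0
  (4Δ to stable)
t=1 Δ0: p=1 clk=1 v=1 q=0 u=1 r=0
  Δ1: clk:1→0
  (1Δ to stable)
t=2 Δ0: p=1 clk=0 v=1 q=0 u=1 r=0
  Δ1: clk:0→1
  Δ2: p:1→0
  Δ3: v:1→0, r:0→1
  (3Δ to stable)
t=3 Δ0: p=0 clk=1 v=0 q=0 u=1 r=1
  Δ1: clk:1→0
  (1Δ to stable)
t=4 Δ0: p=0 clk=0 v=0 q=0 u=1 r=1
  Δ1: clk:0→1
  Δ2: p:0→1
  Δ3: v:0→1, r:1→0
  (3Δ to stable)
t=5 Δ0: p=1 clk=1 v=1 q=0 u=1 r=0
  Δ1: clk:1→0
  (1Δ to stable)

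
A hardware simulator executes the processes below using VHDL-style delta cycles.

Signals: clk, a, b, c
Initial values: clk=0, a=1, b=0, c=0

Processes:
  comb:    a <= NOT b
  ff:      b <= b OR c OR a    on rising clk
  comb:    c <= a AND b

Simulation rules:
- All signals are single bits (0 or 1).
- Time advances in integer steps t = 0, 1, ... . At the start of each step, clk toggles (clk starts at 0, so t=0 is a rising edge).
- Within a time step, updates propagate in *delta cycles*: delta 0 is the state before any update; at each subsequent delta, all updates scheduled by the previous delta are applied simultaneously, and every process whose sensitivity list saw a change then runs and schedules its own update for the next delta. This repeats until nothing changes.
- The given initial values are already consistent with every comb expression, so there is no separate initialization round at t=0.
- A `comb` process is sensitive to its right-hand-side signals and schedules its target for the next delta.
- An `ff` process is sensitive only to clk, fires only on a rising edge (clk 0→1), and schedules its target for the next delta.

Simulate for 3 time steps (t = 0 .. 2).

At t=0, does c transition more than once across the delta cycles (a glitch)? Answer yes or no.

yes

t=0 Δ0: b=0 c=0 a=1 clk=0
  Δ1: clk:0→1
  Δ2: b:0→1
  Δ3: c:0→1, a:1→0
  Δ4: c:1→0
  (4Δ to stable)
t=1 Δ0: b=1 c=0 a=0 clk=1
  Δ1: clk:1→0
  (1Δ to stable)
t=2 Δ0: b=1 c=0 a=0 clk=0
  Δ1: clk:0→1
  (1Δ to stable)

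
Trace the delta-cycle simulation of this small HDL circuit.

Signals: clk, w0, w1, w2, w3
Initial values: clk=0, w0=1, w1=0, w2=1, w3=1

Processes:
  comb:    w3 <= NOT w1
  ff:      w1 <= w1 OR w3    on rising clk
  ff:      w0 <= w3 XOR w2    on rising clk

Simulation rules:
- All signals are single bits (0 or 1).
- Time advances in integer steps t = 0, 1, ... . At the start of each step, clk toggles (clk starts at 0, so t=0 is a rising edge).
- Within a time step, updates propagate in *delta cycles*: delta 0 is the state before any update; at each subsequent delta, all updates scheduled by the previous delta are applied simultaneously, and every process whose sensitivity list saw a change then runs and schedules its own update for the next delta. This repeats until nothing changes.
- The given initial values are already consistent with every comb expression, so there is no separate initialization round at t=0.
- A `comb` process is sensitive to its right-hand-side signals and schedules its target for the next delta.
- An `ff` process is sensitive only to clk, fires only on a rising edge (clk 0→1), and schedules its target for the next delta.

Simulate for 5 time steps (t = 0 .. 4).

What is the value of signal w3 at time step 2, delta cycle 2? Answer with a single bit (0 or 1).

[bits: w3,clk,w1,w0,w2]
t=0: Δ0=10011 Δ1=11011 Δ2=11101 Δ3=01101 | 3Δ
t=1: Δ0=01101 Δ1=00101 | 1Δ
t=2: Δ0=00101 Δ1=01101 Δ2=01111 | 2Δ
t=3: Δ0=01111 Δ1=00111 | 1Δ
t=4: Δ0=00111 Δ1=01111 | 1Δ

0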